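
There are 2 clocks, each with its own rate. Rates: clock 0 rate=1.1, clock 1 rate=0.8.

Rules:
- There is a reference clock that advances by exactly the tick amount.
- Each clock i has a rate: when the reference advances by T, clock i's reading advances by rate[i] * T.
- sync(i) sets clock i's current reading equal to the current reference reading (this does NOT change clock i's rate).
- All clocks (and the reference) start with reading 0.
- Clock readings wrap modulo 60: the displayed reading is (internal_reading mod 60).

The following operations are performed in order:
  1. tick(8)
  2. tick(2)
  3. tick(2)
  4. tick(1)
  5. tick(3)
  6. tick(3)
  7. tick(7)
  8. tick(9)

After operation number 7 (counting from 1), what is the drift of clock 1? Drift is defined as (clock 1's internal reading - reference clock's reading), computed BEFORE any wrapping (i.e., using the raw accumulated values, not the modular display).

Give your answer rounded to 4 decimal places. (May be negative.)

Answer: -5.2000

Derivation:
After op 1 tick(8): ref=8.0000 raw=[8.8000 6.4000]
After op 2 tick(2): ref=10.0000 raw=[11.0000 8.0000]
After op 3 tick(2): ref=12.0000 raw=[13.2000 9.6000]
After op 4 tick(1): ref=13.0000 raw=[14.3000 10.4000]
After op 5 tick(3): ref=16.0000 raw=[17.6000 12.8000]
After op 6 tick(3): ref=19.0000 raw=[20.9000 15.2000]
After op 7 tick(7): ref=26.0000 raw=[28.6000 20.8000]
Drift of clock 1 after op 7: 20.8000 - 26.0000 = -5.2000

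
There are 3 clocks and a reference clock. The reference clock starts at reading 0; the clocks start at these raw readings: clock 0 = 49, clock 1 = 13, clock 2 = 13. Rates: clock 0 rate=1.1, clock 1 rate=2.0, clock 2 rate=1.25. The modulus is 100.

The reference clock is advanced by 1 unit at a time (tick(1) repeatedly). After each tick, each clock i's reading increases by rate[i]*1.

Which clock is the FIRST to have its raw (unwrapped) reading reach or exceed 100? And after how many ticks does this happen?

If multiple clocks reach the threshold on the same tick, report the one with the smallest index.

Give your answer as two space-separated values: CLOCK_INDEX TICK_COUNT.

clock 0: start=49, rate=1.1, needs 100-49 = 51; ticks = ceil(51/1.1) = ceil(46.3636) = 47; reading at tick 47 = 49 + 1.1*47 = 100.7000
clock 1: start=13, rate=2.0, needs 100-13 = 87; ticks = ceil(87/2.0) = ceil(43.5000) = 44; reading at tick 44 = 13 + 2.0*44 = 101.0000
clock 2: start=13, rate=1.25, needs 100-13 = 87; ticks = ceil(87/1.25) = ceil(69.6000) = 70; reading at tick 70 = 13 + 1.25*70 = 100.5000
Minimum tick count = 44; winners = [1]; smallest index = 1

Answer: 1 44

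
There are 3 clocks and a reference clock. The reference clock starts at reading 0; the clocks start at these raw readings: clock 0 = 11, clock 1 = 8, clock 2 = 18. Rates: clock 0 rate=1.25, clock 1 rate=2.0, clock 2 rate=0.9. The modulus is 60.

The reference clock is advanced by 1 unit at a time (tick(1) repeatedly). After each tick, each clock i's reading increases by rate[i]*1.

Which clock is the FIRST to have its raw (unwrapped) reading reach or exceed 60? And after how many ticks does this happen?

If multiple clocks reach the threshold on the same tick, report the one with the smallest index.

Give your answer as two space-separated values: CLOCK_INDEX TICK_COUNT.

Answer: 1 26

Derivation:
clock 0: start=11, rate=1.25, needs 60-11 = 49; ticks = ceil(49/1.25) = ceil(39.2000) = 40; reading at tick 40 = 11 + 1.25*40 = 61.0000
clock 1: start=8, rate=2.0, needs 60-8 = 52; ticks = ceil(52/2.0) = ceil(26.0000) = 26; reading at tick 26 = 8 + 2.0*26 = 60.0000
clock 2: start=18, rate=0.9, needs 60-18 = 42; ticks = ceil(42/0.9) = ceil(46.6667) = 47; reading at tick 47 = 18 + 0.9*47 = 60.3000
Minimum tick count = 26; winners = [1]; smallest index = 1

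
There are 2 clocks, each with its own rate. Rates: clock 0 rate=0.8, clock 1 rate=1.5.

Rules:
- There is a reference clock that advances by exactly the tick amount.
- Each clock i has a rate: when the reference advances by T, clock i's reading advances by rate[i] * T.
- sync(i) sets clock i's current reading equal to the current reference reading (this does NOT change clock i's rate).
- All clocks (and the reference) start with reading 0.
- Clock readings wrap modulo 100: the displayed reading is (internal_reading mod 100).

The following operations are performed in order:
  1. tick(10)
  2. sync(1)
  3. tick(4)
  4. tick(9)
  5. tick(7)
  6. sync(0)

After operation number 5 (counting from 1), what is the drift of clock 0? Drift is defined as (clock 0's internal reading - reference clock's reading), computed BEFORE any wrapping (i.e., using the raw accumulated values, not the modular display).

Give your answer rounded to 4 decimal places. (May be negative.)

After op 1 tick(10): ref=10.0000 raw=[8.0000 15.0000]
After op 2 sync(1): ref=10.0000 raw=[8.0000 10.0000]
After op 3 tick(4): ref=14.0000 raw=[11.2000 16.0000]
After op 4 tick(9): ref=23.0000 raw=[18.4000 29.5000]
After op 5 tick(7): ref=30.0000 raw=[24.0000 40.0000]
Drift of clock 0 after op 5: 24.0000 - 30.0000 = -6.0000

Answer: -6.0000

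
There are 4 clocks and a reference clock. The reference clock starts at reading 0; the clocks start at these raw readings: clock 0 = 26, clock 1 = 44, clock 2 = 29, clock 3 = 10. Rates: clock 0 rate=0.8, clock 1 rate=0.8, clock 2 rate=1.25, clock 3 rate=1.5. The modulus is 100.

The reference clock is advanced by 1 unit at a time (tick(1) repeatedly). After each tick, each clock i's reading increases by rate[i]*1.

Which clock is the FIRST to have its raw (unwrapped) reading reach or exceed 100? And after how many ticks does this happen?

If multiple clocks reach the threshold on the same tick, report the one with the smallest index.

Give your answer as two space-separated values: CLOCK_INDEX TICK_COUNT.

clock 0: start=26, rate=0.8, needs 100-26 = 74; ticks = ceil(74/0.8) = ceil(92.5000) = 93; reading at tick 93 = 26 + 0.8*93 = 100.4000
clock 1: start=44, rate=0.8, needs 100-44 = 56; ticks = ceil(56/0.8) = ceil(70.0000) = 70; reading at tick 70 = 44 + 0.8*70 = 100.0000
clock 2: start=29, rate=1.25, needs 100-29 = 71; ticks = ceil(71/1.25) = ceil(56.8000) = 57; reading at tick 57 = 29 + 1.25*57 = 100.2500
clock 3: start=10, rate=1.5, needs 100-10 = 90; ticks = ceil(90/1.5) = ceil(60.0000) = 60; reading at tick 60 = 10 + 1.5*60 = 100.0000
Minimum tick count = 57; winners = [2]; smallest index = 2

Answer: 2 57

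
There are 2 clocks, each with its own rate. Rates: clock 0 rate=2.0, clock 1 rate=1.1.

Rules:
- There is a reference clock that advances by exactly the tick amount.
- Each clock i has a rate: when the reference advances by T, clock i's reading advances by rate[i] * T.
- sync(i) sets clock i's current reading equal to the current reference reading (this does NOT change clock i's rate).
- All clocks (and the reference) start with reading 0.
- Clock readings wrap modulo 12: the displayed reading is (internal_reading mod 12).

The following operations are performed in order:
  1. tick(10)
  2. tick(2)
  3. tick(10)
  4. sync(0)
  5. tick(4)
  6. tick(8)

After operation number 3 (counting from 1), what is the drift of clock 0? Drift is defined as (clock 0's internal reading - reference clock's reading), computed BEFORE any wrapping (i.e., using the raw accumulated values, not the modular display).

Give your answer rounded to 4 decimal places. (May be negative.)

After op 1 tick(10): ref=10.0000 raw=[20.0000 11.0000]
After op 2 tick(2): ref=12.0000 raw=[24.0000 13.2000]
After op 3 tick(10): ref=22.0000 raw=[44.0000 24.2000]
Drift of clock 0 after op 3: 44.0000 - 22.0000 = 22.0000

Answer: 22.0000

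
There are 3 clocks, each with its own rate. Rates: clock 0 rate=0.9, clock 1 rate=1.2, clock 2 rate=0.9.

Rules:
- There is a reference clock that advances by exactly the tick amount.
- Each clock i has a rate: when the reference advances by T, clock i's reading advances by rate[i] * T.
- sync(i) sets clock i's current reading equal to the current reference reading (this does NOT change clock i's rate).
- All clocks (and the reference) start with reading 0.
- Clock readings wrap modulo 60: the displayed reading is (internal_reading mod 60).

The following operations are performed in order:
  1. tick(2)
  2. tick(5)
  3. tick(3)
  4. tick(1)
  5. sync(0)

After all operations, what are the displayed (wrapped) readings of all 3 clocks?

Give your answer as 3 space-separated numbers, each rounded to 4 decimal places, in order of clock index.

After op 1 tick(2): ref=2.0000 raw=[1.8000 2.4000 1.8000]
After op 2 tick(5): ref=7.0000 raw=[6.3000 8.4000 6.3000]
After op 3 tick(3): ref=10.0000 raw=[9.0000 12.0000 9.0000]
After op 4 tick(1): ref=11.0000 raw=[9.9000 13.2000 9.9000]
After op 5 sync(0): ref=11.0000 raw=[11.0000 13.2000 9.9000]
Wrap final raw readings (mod 60): 11.0000 mod 60 = 11.0000; 13.2000 mod 60 = 13.2000; 9.9000 mod 60 = 9.9000

Answer: 11.0000 13.2000 9.9000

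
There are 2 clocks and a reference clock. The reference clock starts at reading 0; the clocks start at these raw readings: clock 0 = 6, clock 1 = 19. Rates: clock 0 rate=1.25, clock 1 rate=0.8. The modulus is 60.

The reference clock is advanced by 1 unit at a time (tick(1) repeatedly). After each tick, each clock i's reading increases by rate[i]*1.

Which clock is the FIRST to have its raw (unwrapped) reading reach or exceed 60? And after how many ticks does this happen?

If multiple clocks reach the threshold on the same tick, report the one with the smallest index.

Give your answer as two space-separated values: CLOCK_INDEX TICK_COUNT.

Answer: 0 44

Derivation:
clock 0: start=6, rate=1.25, needs 60-6 = 54; ticks = ceil(54/1.25) = ceil(43.2000) = 44; reading at tick 44 = 6 + 1.25*44 = 61.0000
clock 1: start=19, rate=0.8, needs 60-19 = 41; ticks = ceil(41/0.8) = ceil(51.2500) = 52; reading at tick 52 = 19 + 0.8*52 = 60.6000
Minimum tick count = 44; winners = [0]; smallest index = 0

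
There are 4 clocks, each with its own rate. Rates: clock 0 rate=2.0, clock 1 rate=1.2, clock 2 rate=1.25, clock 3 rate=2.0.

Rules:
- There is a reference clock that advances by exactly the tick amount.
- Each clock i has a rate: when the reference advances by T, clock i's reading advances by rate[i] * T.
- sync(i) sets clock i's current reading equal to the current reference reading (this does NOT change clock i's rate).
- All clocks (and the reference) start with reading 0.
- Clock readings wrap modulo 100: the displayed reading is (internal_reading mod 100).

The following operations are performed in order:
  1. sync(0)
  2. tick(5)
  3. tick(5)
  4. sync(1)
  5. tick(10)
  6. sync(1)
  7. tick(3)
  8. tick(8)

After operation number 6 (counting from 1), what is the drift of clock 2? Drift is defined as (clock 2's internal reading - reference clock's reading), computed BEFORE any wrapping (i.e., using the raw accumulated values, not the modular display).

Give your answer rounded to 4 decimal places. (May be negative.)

Answer: 5.0000

Derivation:
After op 1 sync(0): ref=0.0000 raw=[0.0000 0.0000 0.0000 0.0000]
After op 2 tick(5): ref=5.0000 raw=[10.0000 6.0000 6.2500 10.0000]
After op 3 tick(5): ref=10.0000 raw=[20.0000 12.0000 12.5000 20.0000]
After op 4 sync(1): ref=10.0000 raw=[20.0000 10.0000 12.5000 20.0000]
After op 5 tick(10): ref=20.0000 raw=[40.0000 22.0000 25.0000 40.0000]
After op 6 sync(1): ref=20.0000 raw=[40.0000 20.0000 25.0000 40.0000]
Drift of clock 2 after op 6: 25.0000 - 20.0000 = 5.0000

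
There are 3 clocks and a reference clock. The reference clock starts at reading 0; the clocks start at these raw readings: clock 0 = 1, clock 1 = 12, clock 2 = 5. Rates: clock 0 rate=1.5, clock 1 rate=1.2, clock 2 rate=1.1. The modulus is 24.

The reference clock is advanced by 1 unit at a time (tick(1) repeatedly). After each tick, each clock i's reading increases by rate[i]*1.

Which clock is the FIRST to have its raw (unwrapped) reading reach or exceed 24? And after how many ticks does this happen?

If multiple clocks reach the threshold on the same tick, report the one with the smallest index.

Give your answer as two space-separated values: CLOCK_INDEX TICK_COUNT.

clock 0: start=1, rate=1.5, needs 24-1 = 23; ticks = ceil(23/1.5) = ceil(15.3333) = 16; reading at tick 16 = 1 + 1.5*16 = 25.0000
clock 1: start=12, rate=1.2, needs 24-12 = 12; ticks = ceil(12/1.2) = ceil(10.0000) = 10; reading at tick 10 = 12 + 1.2*10 = 24.0000
clock 2: start=5, rate=1.1, needs 24-5 = 19; ticks = ceil(19/1.1) = ceil(17.2727) = 18; reading at tick 18 = 5 + 1.1*18 = 24.8000
Minimum tick count = 10; winners = [1]; smallest index = 1

Answer: 1 10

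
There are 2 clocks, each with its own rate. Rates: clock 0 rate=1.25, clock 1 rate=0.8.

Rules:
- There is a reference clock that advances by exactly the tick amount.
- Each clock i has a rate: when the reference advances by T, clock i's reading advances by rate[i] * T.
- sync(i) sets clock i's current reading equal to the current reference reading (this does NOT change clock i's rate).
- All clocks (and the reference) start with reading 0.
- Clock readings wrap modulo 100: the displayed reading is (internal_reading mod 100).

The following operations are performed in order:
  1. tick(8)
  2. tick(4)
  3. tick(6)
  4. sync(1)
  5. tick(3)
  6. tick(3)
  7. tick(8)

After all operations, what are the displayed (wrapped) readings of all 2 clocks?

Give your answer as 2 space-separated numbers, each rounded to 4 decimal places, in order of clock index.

After op 1 tick(8): ref=8.0000 raw=[10.0000 6.4000]
After op 2 tick(4): ref=12.0000 raw=[15.0000 9.6000]
After op 3 tick(6): ref=18.0000 raw=[22.5000 14.4000]
After op 4 sync(1): ref=18.0000 raw=[22.5000 18.0000]
After op 5 tick(3): ref=21.0000 raw=[26.2500 20.4000]
After op 6 tick(3): ref=24.0000 raw=[30.0000 22.8000]
After op 7 tick(8): ref=32.0000 raw=[40.0000 29.2000]
Wrap final raw readings (mod 100): 40.0000 mod 100 = 40.0000; 29.2000 mod 100 = 29.2000

Answer: 40.0000 29.2000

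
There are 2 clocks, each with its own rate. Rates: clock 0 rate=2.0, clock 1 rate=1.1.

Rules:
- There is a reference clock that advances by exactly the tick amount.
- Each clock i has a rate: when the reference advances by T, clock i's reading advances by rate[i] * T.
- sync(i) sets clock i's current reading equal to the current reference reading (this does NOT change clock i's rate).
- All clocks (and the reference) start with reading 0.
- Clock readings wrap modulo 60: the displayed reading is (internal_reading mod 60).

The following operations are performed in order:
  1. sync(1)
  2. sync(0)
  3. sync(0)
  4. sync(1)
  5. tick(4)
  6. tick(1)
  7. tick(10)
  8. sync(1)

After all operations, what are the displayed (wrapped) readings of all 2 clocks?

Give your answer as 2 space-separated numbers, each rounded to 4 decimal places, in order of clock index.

Answer: 30.0000 15.0000

Derivation:
After op 1 sync(1): ref=0.0000 raw=[0.0000 0.0000]
After op 2 sync(0): ref=0.0000 raw=[0.0000 0.0000]
After op 3 sync(0): ref=0.0000 raw=[0.0000 0.0000]
After op 4 sync(1): ref=0.0000 raw=[0.0000 0.0000]
After op 5 tick(4): ref=4.0000 raw=[8.0000 4.4000]
After op 6 tick(1): ref=5.0000 raw=[10.0000 5.5000]
After op 7 tick(10): ref=15.0000 raw=[30.0000 16.5000]
After op 8 sync(1): ref=15.0000 raw=[30.0000 15.0000]
Wrap final raw readings (mod 60): 30.0000 mod 60 = 30.0000; 15.0000 mod 60 = 15.0000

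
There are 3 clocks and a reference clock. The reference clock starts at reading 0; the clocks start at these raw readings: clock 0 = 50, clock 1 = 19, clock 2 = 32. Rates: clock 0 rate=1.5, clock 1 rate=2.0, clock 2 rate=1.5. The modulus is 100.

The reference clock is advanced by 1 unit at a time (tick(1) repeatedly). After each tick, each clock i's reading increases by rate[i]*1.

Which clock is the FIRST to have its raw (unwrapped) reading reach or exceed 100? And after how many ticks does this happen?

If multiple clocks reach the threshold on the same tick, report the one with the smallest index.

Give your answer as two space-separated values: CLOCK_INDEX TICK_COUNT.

clock 0: start=50, rate=1.5, needs 100-50 = 50; ticks = ceil(50/1.5) = ceil(33.3333) = 34; reading at tick 34 = 50 + 1.5*34 = 101.0000
clock 1: start=19, rate=2.0, needs 100-19 = 81; ticks = ceil(81/2.0) = ceil(40.5000) = 41; reading at tick 41 = 19 + 2.0*41 = 101.0000
clock 2: start=32, rate=1.5, needs 100-32 = 68; ticks = ceil(68/1.5) = ceil(45.3333) = 46; reading at tick 46 = 32 + 1.5*46 = 101.0000
Minimum tick count = 34; winners = [0]; smallest index = 0

Answer: 0 34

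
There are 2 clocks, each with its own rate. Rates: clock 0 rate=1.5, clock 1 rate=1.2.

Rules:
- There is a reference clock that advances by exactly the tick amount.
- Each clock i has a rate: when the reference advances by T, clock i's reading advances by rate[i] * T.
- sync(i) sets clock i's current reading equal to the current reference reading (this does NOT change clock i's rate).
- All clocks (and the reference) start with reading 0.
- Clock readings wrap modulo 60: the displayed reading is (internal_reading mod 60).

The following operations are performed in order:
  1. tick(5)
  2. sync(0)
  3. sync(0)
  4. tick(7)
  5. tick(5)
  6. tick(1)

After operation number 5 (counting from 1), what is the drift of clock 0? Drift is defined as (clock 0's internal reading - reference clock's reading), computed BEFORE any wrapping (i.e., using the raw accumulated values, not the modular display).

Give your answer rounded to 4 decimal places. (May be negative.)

Answer: 6.0000

Derivation:
After op 1 tick(5): ref=5.0000 raw=[7.5000 6.0000]
After op 2 sync(0): ref=5.0000 raw=[5.0000 6.0000]
After op 3 sync(0): ref=5.0000 raw=[5.0000 6.0000]
After op 4 tick(7): ref=12.0000 raw=[15.5000 14.4000]
After op 5 tick(5): ref=17.0000 raw=[23.0000 20.4000]
Drift of clock 0 after op 5: 23.0000 - 17.0000 = 6.0000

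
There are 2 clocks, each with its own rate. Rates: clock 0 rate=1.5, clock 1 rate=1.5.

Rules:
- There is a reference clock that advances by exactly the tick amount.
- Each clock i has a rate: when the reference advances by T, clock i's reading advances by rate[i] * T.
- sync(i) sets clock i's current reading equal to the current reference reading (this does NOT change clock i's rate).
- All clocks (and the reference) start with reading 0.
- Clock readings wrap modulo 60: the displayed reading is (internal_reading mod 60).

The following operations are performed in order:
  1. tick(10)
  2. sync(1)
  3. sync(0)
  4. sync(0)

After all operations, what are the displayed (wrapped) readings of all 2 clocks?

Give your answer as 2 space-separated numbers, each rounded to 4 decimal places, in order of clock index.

Answer: 10.0000 10.0000

Derivation:
After op 1 tick(10): ref=10.0000 raw=[15.0000 15.0000]
After op 2 sync(1): ref=10.0000 raw=[15.0000 10.0000]
After op 3 sync(0): ref=10.0000 raw=[10.0000 10.0000]
After op 4 sync(0): ref=10.0000 raw=[10.0000 10.0000]
Wrap final raw readings (mod 60): 10.0000 mod 60 = 10.0000; 10.0000 mod 60 = 10.0000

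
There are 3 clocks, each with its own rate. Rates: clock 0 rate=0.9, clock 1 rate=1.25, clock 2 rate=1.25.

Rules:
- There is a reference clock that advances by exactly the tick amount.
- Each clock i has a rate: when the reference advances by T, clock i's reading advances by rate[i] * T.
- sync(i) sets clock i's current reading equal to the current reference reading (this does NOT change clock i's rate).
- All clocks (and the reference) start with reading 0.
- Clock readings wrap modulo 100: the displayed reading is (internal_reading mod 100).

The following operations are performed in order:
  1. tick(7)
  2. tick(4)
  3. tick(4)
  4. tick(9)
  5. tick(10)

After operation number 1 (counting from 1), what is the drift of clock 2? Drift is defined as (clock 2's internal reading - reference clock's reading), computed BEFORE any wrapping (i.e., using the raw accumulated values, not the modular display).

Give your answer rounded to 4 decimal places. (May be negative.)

After op 1 tick(7): ref=7.0000 raw=[6.3000 8.7500 8.7500]
Drift of clock 2 after op 1: 8.7500 - 7.0000 = 1.7500

Answer: 1.7500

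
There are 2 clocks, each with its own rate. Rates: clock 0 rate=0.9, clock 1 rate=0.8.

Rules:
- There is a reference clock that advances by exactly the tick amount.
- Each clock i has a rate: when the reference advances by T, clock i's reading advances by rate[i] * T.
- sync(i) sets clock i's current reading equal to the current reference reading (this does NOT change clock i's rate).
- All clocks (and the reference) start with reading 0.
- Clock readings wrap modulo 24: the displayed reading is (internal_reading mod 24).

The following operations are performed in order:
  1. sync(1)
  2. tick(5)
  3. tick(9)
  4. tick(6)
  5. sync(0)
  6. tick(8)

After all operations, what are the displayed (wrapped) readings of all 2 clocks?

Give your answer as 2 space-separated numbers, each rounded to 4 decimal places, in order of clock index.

After op 1 sync(1): ref=0.0000 raw=[0.0000 0.0000]
After op 2 tick(5): ref=5.0000 raw=[4.5000 4.0000]
After op 3 tick(9): ref=14.0000 raw=[12.6000 11.2000]
After op 4 tick(6): ref=20.0000 raw=[18.0000 16.0000]
After op 5 sync(0): ref=20.0000 raw=[20.0000 16.0000]
After op 6 tick(8): ref=28.0000 raw=[27.2000 22.4000]
Wrap final raw readings (mod 24): 27.2000 mod 24 = 3.2000; 22.4000 mod 24 = 22.4000

Answer: 3.2000 22.4000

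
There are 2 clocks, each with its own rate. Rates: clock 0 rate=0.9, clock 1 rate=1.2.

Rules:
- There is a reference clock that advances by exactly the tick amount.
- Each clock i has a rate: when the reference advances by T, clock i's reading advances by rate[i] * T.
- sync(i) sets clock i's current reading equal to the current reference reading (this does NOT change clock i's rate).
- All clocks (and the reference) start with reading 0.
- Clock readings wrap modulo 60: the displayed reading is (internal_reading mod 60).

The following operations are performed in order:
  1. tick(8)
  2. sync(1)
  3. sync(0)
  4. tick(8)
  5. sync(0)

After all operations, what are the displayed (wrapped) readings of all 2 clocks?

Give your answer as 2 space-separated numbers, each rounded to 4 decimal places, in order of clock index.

Answer: 16.0000 17.6000

Derivation:
After op 1 tick(8): ref=8.0000 raw=[7.2000 9.6000]
After op 2 sync(1): ref=8.0000 raw=[7.2000 8.0000]
After op 3 sync(0): ref=8.0000 raw=[8.0000 8.0000]
After op 4 tick(8): ref=16.0000 raw=[15.2000 17.6000]
After op 5 sync(0): ref=16.0000 raw=[16.0000 17.6000]
Wrap final raw readings (mod 60): 16.0000 mod 60 = 16.0000; 17.6000 mod 60 = 17.6000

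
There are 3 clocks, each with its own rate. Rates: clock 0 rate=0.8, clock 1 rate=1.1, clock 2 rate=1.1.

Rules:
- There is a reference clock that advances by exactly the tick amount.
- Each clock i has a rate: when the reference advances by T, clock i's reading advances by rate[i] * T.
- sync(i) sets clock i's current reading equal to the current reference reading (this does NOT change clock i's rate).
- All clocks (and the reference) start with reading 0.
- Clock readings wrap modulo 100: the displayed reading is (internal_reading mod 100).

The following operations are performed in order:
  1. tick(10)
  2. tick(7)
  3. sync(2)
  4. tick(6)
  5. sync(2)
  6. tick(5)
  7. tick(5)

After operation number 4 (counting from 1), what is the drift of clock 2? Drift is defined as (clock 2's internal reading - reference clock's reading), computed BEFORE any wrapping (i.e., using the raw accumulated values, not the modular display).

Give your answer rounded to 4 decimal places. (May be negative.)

After op 1 tick(10): ref=10.0000 raw=[8.0000 11.0000 11.0000]
After op 2 tick(7): ref=17.0000 raw=[13.6000 18.7000 18.7000]
After op 3 sync(2): ref=17.0000 raw=[13.6000 18.7000 17.0000]
After op 4 tick(6): ref=23.0000 raw=[18.4000 25.3000 23.6000]
Drift of clock 2 after op 4: 23.6000 - 23.0000 = 0.6000

Answer: 0.6000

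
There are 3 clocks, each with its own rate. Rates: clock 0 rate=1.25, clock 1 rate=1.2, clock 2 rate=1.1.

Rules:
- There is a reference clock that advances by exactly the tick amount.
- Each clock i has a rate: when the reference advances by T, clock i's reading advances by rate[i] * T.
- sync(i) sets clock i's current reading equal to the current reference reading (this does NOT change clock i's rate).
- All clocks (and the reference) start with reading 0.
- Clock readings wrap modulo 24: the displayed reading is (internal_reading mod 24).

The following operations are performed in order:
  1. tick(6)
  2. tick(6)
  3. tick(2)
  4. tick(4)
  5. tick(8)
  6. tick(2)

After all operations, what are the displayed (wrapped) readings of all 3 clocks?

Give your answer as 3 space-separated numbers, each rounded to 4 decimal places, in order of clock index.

After op 1 tick(6): ref=6.0000 raw=[7.5000 7.2000 6.6000]
After op 2 tick(6): ref=12.0000 raw=[15.0000 14.4000 13.2000]
After op 3 tick(2): ref=14.0000 raw=[17.5000 16.8000 15.4000]
After op 4 tick(4): ref=18.0000 raw=[22.5000 21.6000 19.8000]
After op 5 tick(8): ref=26.0000 raw=[32.5000 31.2000 28.6000]
After op 6 tick(2): ref=28.0000 raw=[35.0000 33.6000 30.8000]
Wrap final raw readings (mod 24): 35.0000 mod 24 = 11.0000; 33.6000 mod 24 = 9.6000; 30.8000 mod 24 = 6.8000

Answer: 11.0000 9.6000 6.8000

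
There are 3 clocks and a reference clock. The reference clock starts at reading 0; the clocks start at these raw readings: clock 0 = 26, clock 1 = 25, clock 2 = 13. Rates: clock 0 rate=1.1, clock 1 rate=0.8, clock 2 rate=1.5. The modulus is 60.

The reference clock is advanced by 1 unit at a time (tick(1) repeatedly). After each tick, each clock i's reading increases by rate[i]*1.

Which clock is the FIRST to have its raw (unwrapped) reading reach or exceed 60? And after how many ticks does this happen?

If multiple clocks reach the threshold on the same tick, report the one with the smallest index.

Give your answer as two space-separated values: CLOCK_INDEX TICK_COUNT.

Answer: 0 31

Derivation:
clock 0: start=26, rate=1.1, needs 60-26 = 34; ticks = ceil(34/1.1) = ceil(30.9091) = 31; reading at tick 31 = 26 + 1.1*31 = 60.1000
clock 1: start=25, rate=0.8, needs 60-25 = 35; ticks = ceil(35/0.8) = ceil(43.7500) = 44; reading at tick 44 = 25 + 0.8*44 = 60.2000
clock 2: start=13, rate=1.5, needs 60-13 = 47; ticks = ceil(47/1.5) = ceil(31.3333) = 32; reading at tick 32 = 13 + 1.5*32 = 61.0000
Minimum tick count = 31; winners = [0]; smallest index = 0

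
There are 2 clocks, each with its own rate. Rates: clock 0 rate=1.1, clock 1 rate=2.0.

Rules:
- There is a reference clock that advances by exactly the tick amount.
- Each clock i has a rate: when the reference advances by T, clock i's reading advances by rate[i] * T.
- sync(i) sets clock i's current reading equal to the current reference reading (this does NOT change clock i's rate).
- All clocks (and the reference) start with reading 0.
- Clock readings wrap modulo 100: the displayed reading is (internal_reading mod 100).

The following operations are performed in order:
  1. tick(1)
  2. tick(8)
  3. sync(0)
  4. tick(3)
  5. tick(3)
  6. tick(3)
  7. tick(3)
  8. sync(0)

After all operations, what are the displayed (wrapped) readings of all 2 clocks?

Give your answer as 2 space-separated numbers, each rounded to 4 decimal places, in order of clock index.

Answer: 21.0000 42.0000

Derivation:
After op 1 tick(1): ref=1.0000 raw=[1.1000 2.0000]
After op 2 tick(8): ref=9.0000 raw=[9.9000 18.0000]
After op 3 sync(0): ref=9.0000 raw=[9.0000 18.0000]
After op 4 tick(3): ref=12.0000 raw=[12.3000 24.0000]
After op 5 tick(3): ref=15.0000 raw=[15.6000 30.0000]
After op 6 tick(3): ref=18.0000 raw=[18.9000 36.0000]
After op 7 tick(3): ref=21.0000 raw=[22.2000 42.0000]
After op 8 sync(0): ref=21.0000 raw=[21.0000 42.0000]
Wrap final raw readings (mod 100): 21.0000 mod 100 = 21.0000; 42.0000 mod 100 = 42.0000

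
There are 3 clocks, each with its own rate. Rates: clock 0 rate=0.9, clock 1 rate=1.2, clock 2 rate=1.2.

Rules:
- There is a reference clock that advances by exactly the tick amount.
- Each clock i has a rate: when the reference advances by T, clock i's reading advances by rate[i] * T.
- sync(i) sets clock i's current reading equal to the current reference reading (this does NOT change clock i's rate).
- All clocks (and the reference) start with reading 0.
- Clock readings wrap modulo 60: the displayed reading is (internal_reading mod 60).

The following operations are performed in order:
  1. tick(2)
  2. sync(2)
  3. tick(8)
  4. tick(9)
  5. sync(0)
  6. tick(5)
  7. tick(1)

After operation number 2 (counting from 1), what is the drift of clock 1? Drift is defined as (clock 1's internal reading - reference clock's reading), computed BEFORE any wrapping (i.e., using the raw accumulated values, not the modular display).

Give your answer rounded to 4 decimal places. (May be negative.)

Answer: 0.4000

Derivation:
After op 1 tick(2): ref=2.0000 raw=[1.8000 2.4000 2.4000]
After op 2 sync(2): ref=2.0000 raw=[1.8000 2.4000 2.0000]
Drift of clock 1 after op 2: 2.4000 - 2.0000 = 0.4000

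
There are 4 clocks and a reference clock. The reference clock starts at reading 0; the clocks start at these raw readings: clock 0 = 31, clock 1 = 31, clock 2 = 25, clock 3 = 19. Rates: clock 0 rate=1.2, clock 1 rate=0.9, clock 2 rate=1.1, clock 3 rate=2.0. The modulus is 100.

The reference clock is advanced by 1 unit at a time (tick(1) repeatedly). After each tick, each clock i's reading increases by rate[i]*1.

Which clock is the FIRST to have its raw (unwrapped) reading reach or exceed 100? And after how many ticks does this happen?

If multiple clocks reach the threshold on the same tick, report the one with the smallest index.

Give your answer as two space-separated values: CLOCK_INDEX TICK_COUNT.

clock 0: start=31, rate=1.2, needs 100-31 = 69; ticks = ceil(69/1.2) = ceil(57.5000) = 58; reading at tick 58 = 31 + 1.2*58 = 100.6000
clock 1: start=31, rate=0.9, needs 100-31 = 69; ticks = ceil(69/0.9) = ceil(76.6667) = 77; reading at tick 77 = 31 + 0.9*77 = 100.3000
clock 2: start=25, rate=1.1, needs 100-25 = 75; ticks = ceil(75/1.1) = ceil(68.1818) = 69; reading at tick 69 = 25 + 1.1*69 = 100.9000
clock 3: start=19, rate=2.0, needs 100-19 = 81; ticks = ceil(81/2.0) = ceil(40.5000) = 41; reading at tick 41 = 19 + 2.0*41 = 101.0000
Minimum tick count = 41; winners = [3]; smallest index = 3

Answer: 3 41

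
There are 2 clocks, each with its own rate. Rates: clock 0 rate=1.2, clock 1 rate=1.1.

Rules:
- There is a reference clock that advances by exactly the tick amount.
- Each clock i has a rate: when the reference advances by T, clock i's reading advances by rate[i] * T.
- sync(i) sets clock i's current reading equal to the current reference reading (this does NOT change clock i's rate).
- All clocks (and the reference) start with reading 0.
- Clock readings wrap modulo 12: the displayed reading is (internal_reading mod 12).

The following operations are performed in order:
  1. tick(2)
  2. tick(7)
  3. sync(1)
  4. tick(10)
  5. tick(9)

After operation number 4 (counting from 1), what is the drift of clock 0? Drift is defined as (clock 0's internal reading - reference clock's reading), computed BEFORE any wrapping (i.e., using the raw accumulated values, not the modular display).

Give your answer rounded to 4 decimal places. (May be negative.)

Answer: 3.8000

Derivation:
After op 1 tick(2): ref=2.0000 raw=[2.4000 2.2000]
After op 2 tick(7): ref=9.0000 raw=[10.8000 9.9000]
After op 3 sync(1): ref=9.0000 raw=[10.8000 9.0000]
After op 4 tick(10): ref=19.0000 raw=[22.8000 20.0000]
Drift of clock 0 after op 4: 22.8000 - 19.0000 = 3.8000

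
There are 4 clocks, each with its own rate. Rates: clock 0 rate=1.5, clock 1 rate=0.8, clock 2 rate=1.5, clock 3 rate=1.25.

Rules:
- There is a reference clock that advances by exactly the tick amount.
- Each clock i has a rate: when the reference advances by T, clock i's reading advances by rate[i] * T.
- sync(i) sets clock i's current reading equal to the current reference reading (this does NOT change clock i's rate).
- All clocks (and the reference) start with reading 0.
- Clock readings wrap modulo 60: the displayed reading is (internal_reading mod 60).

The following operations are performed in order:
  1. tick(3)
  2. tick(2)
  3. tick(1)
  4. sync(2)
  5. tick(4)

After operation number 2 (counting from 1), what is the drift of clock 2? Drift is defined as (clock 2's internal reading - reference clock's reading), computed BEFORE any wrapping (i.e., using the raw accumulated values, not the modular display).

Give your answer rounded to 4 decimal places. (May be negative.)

After op 1 tick(3): ref=3.0000 raw=[4.5000 2.4000 4.5000 3.7500]
After op 2 tick(2): ref=5.0000 raw=[7.5000 4.0000 7.5000 6.2500]
Drift of clock 2 after op 2: 7.5000 - 5.0000 = 2.5000

Answer: 2.5000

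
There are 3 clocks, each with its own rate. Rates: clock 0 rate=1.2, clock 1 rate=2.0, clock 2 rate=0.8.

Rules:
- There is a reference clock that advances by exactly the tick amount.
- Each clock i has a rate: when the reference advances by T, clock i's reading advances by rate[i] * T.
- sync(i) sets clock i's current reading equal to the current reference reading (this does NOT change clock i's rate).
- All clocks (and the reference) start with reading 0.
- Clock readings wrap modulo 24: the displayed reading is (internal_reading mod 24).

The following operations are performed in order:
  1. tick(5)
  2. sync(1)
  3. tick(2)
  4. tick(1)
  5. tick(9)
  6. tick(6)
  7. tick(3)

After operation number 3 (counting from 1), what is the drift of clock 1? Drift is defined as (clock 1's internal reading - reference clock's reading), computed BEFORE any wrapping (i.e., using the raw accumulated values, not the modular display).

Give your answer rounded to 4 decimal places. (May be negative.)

Answer: 2.0000

Derivation:
After op 1 tick(5): ref=5.0000 raw=[6.0000 10.0000 4.0000]
After op 2 sync(1): ref=5.0000 raw=[6.0000 5.0000 4.0000]
After op 3 tick(2): ref=7.0000 raw=[8.4000 9.0000 5.6000]
Drift of clock 1 after op 3: 9.0000 - 7.0000 = 2.0000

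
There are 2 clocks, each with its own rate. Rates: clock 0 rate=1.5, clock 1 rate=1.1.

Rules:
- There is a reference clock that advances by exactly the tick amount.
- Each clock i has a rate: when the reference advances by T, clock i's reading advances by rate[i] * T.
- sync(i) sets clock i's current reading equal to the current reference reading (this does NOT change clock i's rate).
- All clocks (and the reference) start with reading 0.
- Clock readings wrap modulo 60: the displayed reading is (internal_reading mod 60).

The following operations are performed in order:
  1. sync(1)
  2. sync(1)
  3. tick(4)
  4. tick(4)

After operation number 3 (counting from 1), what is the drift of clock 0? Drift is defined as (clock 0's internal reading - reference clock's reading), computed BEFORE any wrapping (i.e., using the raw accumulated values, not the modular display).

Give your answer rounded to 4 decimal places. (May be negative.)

Answer: 2.0000

Derivation:
After op 1 sync(1): ref=0.0000 raw=[0.0000 0.0000]
After op 2 sync(1): ref=0.0000 raw=[0.0000 0.0000]
After op 3 tick(4): ref=4.0000 raw=[6.0000 4.4000]
Drift of clock 0 after op 3: 6.0000 - 4.0000 = 2.0000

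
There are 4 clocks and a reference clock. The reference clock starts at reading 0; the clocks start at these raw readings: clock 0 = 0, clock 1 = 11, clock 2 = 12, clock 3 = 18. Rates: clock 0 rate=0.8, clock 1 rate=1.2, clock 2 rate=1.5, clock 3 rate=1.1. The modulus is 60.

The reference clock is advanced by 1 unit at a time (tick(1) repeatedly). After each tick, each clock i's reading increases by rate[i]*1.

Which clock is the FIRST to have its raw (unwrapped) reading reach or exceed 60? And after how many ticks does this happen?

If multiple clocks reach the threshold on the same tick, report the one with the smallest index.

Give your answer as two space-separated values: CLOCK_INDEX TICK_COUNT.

Answer: 2 32

Derivation:
clock 0: start=0, rate=0.8, needs 60-0 = 60; ticks = ceil(60/0.8) = ceil(75.0000) = 75; reading at tick 75 = 0 + 0.8*75 = 60.0000
clock 1: start=11, rate=1.2, needs 60-11 = 49; ticks = ceil(49/1.2) = ceil(40.8333) = 41; reading at tick 41 = 11 + 1.2*41 = 60.2000
clock 2: start=12, rate=1.5, needs 60-12 = 48; ticks = ceil(48/1.5) = ceil(32.0000) = 32; reading at tick 32 = 12 + 1.5*32 = 60.0000
clock 3: start=18, rate=1.1, needs 60-18 = 42; ticks = ceil(42/1.1) = ceil(38.1818) = 39; reading at tick 39 = 18 + 1.1*39 = 60.9000
Minimum tick count = 32; winners = [2]; smallest index = 2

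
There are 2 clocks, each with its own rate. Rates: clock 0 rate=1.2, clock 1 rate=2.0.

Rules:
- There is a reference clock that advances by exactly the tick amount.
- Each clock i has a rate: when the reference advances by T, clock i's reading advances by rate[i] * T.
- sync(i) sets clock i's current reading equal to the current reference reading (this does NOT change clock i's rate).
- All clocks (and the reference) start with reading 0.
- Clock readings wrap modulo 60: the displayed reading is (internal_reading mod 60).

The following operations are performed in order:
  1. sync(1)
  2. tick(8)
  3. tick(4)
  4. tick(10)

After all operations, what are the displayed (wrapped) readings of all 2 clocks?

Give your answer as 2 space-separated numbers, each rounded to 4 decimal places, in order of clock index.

Answer: 26.4000 44.0000

Derivation:
After op 1 sync(1): ref=0.0000 raw=[0.0000 0.0000]
After op 2 tick(8): ref=8.0000 raw=[9.6000 16.0000]
After op 3 tick(4): ref=12.0000 raw=[14.4000 24.0000]
After op 4 tick(10): ref=22.0000 raw=[26.4000 44.0000]
Wrap final raw readings (mod 60): 26.4000 mod 60 = 26.4000; 44.0000 mod 60 = 44.0000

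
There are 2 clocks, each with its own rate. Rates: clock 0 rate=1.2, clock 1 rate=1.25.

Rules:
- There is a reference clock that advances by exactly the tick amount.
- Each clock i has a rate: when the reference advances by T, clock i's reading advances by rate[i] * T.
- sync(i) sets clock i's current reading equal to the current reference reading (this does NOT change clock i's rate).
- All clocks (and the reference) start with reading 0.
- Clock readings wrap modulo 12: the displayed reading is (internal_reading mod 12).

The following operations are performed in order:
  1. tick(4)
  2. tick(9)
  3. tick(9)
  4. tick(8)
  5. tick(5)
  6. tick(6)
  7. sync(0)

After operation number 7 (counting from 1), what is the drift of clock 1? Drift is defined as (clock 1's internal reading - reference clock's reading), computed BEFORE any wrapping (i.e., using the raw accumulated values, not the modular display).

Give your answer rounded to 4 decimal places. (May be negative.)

After op 1 tick(4): ref=4.0000 raw=[4.8000 5.0000]
After op 2 tick(9): ref=13.0000 raw=[15.6000 16.2500]
After op 3 tick(9): ref=22.0000 raw=[26.4000 27.5000]
After op 4 tick(8): ref=30.0000 raw=[36.0000 37.5000]
After op 5 tick(5): ref=35.0000 raw=[42.0000 43.7500]
After op 6 tick(6): ref=41.0000 raw=[49.2000 51.2500]
After op 7 sync(0): ref=41.0000 raw=[41.0000 51.2500]
Drift of clock 1 after op 7: 51.2500 - 41.0000 = 10.2500

Answer: 10.2500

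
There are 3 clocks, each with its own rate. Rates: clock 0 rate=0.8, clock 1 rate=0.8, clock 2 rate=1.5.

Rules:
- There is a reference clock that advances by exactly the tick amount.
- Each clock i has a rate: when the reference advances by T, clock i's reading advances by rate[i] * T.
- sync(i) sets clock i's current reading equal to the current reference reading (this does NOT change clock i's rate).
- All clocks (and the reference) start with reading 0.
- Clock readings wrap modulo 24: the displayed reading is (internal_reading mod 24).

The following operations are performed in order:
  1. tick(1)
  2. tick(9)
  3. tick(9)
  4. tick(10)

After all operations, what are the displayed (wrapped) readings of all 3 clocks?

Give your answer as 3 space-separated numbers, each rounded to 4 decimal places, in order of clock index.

Answer: 23.2000 23.2000 19.5000

Derivation:
After op 1 tick(1): ref=1.0000 raw=[0.8000 0.8000 1.5000]
After op 2 tick(9): ref=10.0000 raw=[8.0000 8.0000 15.0000]
After op 3 tick(9): ref=19.0000 raw=[15.2000 15.2000 28.5000]
After op 4 tick(10): ref=29.0000 raw=[23.2000 23.2000 43.5000]
Wrap final raw readings (mod 24): 23.2000 mod 24 = 23.2000; 23.2000 mod 24 = 23.2000; 43.5000 mod 24 = 19.5000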